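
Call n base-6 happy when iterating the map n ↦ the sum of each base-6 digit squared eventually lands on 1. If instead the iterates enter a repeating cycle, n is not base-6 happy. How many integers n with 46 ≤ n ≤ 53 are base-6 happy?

46: 46 → 18 → 9 → 10 → 17 → 29 → 41 → 26 → 20 → 13 → 5 → 25 → 17  — not base-6 happy
47: 47 → 27 → 25 → 17 → 29 → 41 → 26 → 20 → 13 → 5 → 25  — not base-6 happy
48: 48 → 5 → 25 → 17 → 29 → 41 → 26 → 20 → 13 → 5  — not base-6 happy
49: 49 → 6 → 1  — base-6 happy
50: 50 → 9 → 10 → 17 → 29 → 41 → 26 → 20 → 13 → 5 → 25 → 17  — not base-6 happy
51: 51 → 14 → 8 → 5 → 25 → 17 → 29 → 41 → 26 → 20 → 13 → 5  — not base-6 happy
52: 52 → 21 → 18 → 9 → 10 → 17 → 29 → 41 → 26 → 20 → 13 → 5 → 25 → 17  — not base-6 happy
53: 53 → 30 → 25 → 17 → 29 → 41 → 26 → 20 → 13 → 5 → 25  — not base-6 happy
base-6 happy: 49

1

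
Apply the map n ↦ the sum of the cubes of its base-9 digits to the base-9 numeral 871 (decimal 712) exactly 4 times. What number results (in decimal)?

712 = (8,7,1)_9 → 8³ + 7³ + 1³ = 856
856 = (1,1,5,1)_9 → 1³ + 1³ + 5³ + 1³ = 128
128 = (1,5,2)_9 → 1³ + 5³ + 2³ = 134
134 = (1,5,8)_9 → 1³ + 5³ + 8³ = 638

638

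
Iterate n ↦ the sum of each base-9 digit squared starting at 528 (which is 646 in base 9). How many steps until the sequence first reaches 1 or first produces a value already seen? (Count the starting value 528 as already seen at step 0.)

3

528 = (6,4,6)_9 → 6² + 4² + 6² = 88
88 = (1,0,7)_9 → 1² + 0² + 7² = 50
50 = (5,5)_9 → 5² + 5² = 50  — 50 repeats.
That took 3 steps.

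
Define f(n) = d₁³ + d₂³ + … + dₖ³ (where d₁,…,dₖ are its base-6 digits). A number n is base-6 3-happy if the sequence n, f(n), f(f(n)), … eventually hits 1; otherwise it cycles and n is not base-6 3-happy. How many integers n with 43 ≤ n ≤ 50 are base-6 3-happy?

43: 43 → 3 → 27 → 91 → 36 → 1  (reaches 1)
44: 44 → 10 → 65 → 190 → 190  (repeats 190)
45: 45 → 29 → 189 → 153 → 92 → 43 → 3 → 27 → 91 → 36 → 1  (reaches 1)
46: 46 → 66 → 126 → 54 → 28 → 128 → 62 → 73 → 9 → 28  (repeats 28)
47: 47 → 127 → 55 → 29 → 189 → 153 → 92 → 43 → 3 → 27 → 91 → 36 → 1  (reaches 1)
48: 48 → 9 → 28 → 128 → 62 → 73 → 9  (repeats 9)
49: 49 → 10 → 65 → 190 → 190  (repeats 190)
50: 50 → 17 → 133 → 92 → 43 → 3 → 27 → 91 → 36 → 1  (reaches 1)
base-6 3-happy: 43, 45, 47, 50

4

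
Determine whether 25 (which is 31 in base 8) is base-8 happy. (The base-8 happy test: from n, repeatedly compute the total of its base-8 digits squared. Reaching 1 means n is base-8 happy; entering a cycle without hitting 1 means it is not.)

not base-8 happy

25 = (3,1)_8 → 3² + 1² = 10
10 = (1,2)_8 → 1² + 2² = 5
5 = (5)_8 → 5² = 25  — 25 already seen; the sequence cycles without reaching 1.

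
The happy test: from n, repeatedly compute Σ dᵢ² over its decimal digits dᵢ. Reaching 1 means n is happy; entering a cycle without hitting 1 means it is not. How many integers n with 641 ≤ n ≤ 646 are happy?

641: 641 → 53 → 34 → 25 → 29 → 85 → 89 → 145 → 42 → 20 → 4 → 16 → 37 → 58 → 89  (repeats 89)
642: 642 → 56 → 61 → 37 → 58 → 89 → 145 → 42 → 20 → 4 → 16 → 37  (repeats 37)
643: 643 → 61 → 37 → 58 → 89 → 145 → 42 → 20 → 4 → 16 → 37  (repeats 37)
644: 644 → 68 → 100 → 1  (reaches 1)
645: 645 → 77 → 98 → 145 → 42 → 20 → 4 → 16 → 37 → 58 → 89 → 145  (repeats 145)
646: 646 → 88 → 128 → 69 → 117 → 51 → 26 → 40 → 16 → 37 → 58 → 89 → 145 → 42 → 20 → 4 → 16  (repeats 16)
happy: 644

1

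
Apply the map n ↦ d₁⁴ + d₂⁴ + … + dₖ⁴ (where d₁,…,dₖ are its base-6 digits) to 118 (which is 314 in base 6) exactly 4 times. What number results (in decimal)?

273

118 = (3,1,4)_6 → 3⁴ + 1⁴ + 4⁴ = 338
338 = (1,3,2,2)_6 → 1⁴ + 3⁴ + 2⁴ + 2⁴ = 114
114 = (3,1,0)_6 → 3⁴ + 1⁴ + 0⁴ = 82
82 = (2,1,4)_6 → 2⁴ + 1⁴ + 4⁴ = 273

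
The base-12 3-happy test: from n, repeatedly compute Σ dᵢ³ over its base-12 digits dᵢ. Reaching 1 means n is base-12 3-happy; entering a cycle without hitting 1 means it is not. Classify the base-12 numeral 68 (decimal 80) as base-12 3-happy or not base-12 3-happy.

base-12 3-happy

80 = (6,8)_12 → 6³ + 8³ = 216 + 512 = 728
728 = (5,0,8)_12 → 5³ + 0³ + 8³ = 125 + 0 + 512 = 637
637 = (4,5,1)_12 → 4³ + 5³ + 1³ = 64 + 125 + 1 = 190
190 = (1,3,10)_12 → 1³ + 3³ + 10³ = 1 + 27 + 1000 = 1028
1028 = (7,1,8)_12 → 7³ + 1³ + 8³ = 343 + 1 + 512 = 856
856 = (5,11,4)_12 → 5³ + 11³ + 4³ = 125 + 1331 + 64 = 1520
1520 = (10,6,8)_12 → 10³ + 6³ + 8³ = 1000 + 216 + 512 = 1728
1728 = (1,0,0,0)_12 → 1³ + 0³ + 0³ + 0³ = 1 + 0 + 0 + 0 = 1  — reached 1.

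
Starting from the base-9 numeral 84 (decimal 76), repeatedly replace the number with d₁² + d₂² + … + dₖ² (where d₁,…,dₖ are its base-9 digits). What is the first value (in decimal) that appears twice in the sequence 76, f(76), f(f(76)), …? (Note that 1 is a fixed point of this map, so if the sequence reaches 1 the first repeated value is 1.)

76 = (8,4)_9 → 8² + 4² = 80
80 = (8,8)_9 → 8² + 8² = 128
128 = (1,5,2)_9 → 1² + 5² + 2² = 30
30 = (3,3)_9 → 3² + 3² = 18
18 = (2,0)_9 → 2² + 0² = 4
4 = (4)_9 → 4² = 16
16 = (1,7)_9 → 1² + 7² = 50
50 = (5,5)_9 → 5² + 5² = 50  — 50 already appeared earlier.

50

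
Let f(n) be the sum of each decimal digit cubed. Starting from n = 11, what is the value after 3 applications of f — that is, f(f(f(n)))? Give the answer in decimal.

512

11 → 1³ + 1³ = 1 + 1 = 2
2 → 2³ = 8
8 → 8³ = 512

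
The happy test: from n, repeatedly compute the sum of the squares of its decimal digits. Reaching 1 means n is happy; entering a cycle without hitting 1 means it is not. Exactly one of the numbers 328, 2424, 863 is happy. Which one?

328: 328 → 77 → 98 → 145 → 42 → 20 → 4 → 16 → 37 → 58 → 89 → 145  — repeats 145 (not happy)
2424: 2424 → 40 → 16 → 37 → 58 → 89 → 145 → 42 → 20 → 4 → 16  — repeats 16 (not happy)
863: 863 → 109 → 82 → 68 → 100 → 1  — reaches 1 (happy)

863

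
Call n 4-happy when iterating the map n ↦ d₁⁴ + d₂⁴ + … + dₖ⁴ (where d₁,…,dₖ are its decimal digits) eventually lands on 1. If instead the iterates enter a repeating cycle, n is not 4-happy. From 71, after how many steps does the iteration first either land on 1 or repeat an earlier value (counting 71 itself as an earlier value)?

4

71 → 7⁴ + 1⁴ = 2402
2402 → 2⁴ + 4⁴ + 0⁴ + 2⁴ = 288
288 → 2⁴ + 8⁴ + 8⁴ = 8208
8208 → 8⁴ + 2⁴ + 0⁴ + 8⁴ = 8208  — 8208 repeats.
That took 4 steps.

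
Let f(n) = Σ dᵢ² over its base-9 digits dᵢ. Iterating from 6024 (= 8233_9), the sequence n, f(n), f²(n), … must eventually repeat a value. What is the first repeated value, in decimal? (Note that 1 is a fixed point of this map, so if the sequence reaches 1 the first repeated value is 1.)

6024 = (8,2,3,3)_9 → 8² + 2² + 3² + 3² = 64 + 4 + 9 + 9 = 86
86 = (1,0,5)_9 → 1² + 0² + 5² = 1 + 0 + 25 = 26
26 = (2,8)_9 → 2² + 8² = 4 + 64 = 68
68 = (7,5)_9 → 7² + 5² = 49 + 25 = 74
74 = (8,2)_9 → 8² + 2² = 64 + 4 = 68  — 68 already appeared earlier.

68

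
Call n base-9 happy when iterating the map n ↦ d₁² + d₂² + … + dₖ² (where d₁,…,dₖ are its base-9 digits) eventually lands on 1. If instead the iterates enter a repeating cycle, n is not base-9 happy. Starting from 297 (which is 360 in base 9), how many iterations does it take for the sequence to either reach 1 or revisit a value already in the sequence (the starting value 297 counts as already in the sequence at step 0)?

297 = (3,6,0)_9 → 3² + 6² + 0² = 45
45 = (5,0)_9 → 5² + 0² = 25
25 = (2,7)_9 → 2² + 7² = 53
53 = (5,8)_9 → 5² + 8² = 89
89 = (1,0,8)_9 → 1² + 0² + 8² = 65
65 = (7,2)_9 → 7² + 2² = 53  — 53 repeats.
That took 6 steps.

6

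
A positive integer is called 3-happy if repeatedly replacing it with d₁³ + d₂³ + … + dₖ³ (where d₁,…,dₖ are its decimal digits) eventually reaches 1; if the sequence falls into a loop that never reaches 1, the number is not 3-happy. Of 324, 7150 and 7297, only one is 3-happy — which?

324: 324 → 99 → 1458 → 702 → 351 → 153 → 153  — repeats 153 (not 3-happy)
7150: 7150 → 469 → 1009 → 730 → 370 → 370  — repeats 370 (not 3-happy)
7297: 7297 → 1423 → 100 → 1  — reaches 1 (3-happy)

7297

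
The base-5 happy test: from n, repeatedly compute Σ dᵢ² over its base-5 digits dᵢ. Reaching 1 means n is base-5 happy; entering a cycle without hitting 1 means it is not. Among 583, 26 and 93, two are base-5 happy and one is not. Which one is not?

26

583: 583 → 35 → 5 → 1  — reaches 1 (base-5 happy)
26: 26 → 2 → 4 → 16 → 10 → 4  — repeats 4 (not base-5 happy)
93: 93 → 27 → 5 → 1  — reaches 1 (base-5 happy)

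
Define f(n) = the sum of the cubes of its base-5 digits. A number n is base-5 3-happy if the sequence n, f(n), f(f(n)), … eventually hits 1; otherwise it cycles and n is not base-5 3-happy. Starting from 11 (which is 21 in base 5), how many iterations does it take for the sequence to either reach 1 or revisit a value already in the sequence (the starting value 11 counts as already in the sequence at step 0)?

11 = (2,1)_5 → 2³ + 1³ = 9
9 = (1,4)_5 → 1³ + 4³ = 65
65 = (2,3,0)_5 → 2³ + 3³ + 0³ = 35
35 = (1,2,0)_5 → 1³ + 2³ + 0³ = 9  — 9 repeats.
That took 4 steps.

4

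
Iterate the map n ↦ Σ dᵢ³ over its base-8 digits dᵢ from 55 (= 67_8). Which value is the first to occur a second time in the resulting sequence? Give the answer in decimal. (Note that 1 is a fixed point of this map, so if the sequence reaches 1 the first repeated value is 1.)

55 = (6,7)_8 → 6³ + 7³ = 216 + 343 = 559
559 = (1,0,5,7)_8 → 1³ + 0³ + 5³ + 7³ = 1 + 0 + 125 + 343 = 469
469 = (7,2,5)_8 → 7³ + 2³ + 5³ = 343 + 8 + 125 = 476
476 = (7,3,4)_8 → 7³ + 3³ + 4³ = 343 + 27 + 64 = 434
434 = (6,6,2)_8 → 6³ + 6³ + 2³ = 216 + 216 + 8 = 440
440 = (6,7,0)_8 → 6³ + 7³ + 0³ = 216 + 343 + 0 = 559  — 559 already appeared earlier.

559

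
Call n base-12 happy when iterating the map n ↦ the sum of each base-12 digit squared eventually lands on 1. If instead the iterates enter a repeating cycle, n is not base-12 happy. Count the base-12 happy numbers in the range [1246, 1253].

1

1246: 1246 → 213 → 107 → 185 → 35 → 125 → 125  (repeats 125)
1247: 1247 → 234 → 86 → 53 → 41 → 34 → 104 → 128 → 164 → 66 → 61 → 26 → 8 → 64 → 41  (repeats 41)
1248: 1248 → 128 → 164 → 66 → 61 → 26 → 8 → 64 → 41 → 34 → 104 → 128  (repeats 128)
1249: 1249 → 129 → 181 → 11 → 121 → 101 → 89 → 74 → 40 → 25 → 5 → 25  (repeats 25)
1250: 1250 → 132 → 121 → 101 → 89 → 74 → 40 → 25 → 5 → 25  (repeats 25)
1251: 1251 → 137 → 146 → 5 → 25 → 5  (repeats 5)
1252: 1252 → 144 → 1  (reaches 1)
1253: 1253 → 153 → 82 → 136 → 137 → 146 → 5 → 25 → 5  (repeats 5)
base-12 happy: 1252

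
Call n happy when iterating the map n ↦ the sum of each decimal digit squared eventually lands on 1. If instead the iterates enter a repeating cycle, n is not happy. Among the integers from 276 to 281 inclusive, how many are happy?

276: 276 → 89 → 145 → 42 → 20 → 4 → 16 → 37 → 58 → 89  (repeats 89)
277: 277 → 102 → 5 → 25 → 29 → 85 → 89 → 145 → 42 → 20 → 4 → 16 → 37 → 58 → 89  (repeats 89)
278: 278 → 117 → 51 → 26 → 40 → 16 → 37 → 58 → 89 → 145 → 42 → 20 → 4 → 16  (repeats 16)
279: 279 → 134 → 26 → 40 → 16 → 37 → 58 → 89 → 145 → 42 → 20 → 4 → 16  (repeats 16)
280: 280 → 68 → 100 → 1  (reaches 1)
281: 281 → 69 → 117 → 51 → 26 → 40 → 16 → 37 → 58 → 89 → 145 → 42 → 20 → 4 → 16  (repeats 16)
happy: 280

1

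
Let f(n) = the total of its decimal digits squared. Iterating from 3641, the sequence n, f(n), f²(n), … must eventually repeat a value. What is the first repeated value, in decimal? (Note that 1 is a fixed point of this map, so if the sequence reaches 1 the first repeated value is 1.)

3641 → 3² + 6² + 4² + 1² = 62
62 → 6² + 2² = 40
40 → 4² + 0² = 16
16 → 1² + 6² = 37
37 → 3² + 7² = 58
58 → 5² + 8² = 89
89 → 8² + 9² = 145
145 → 1² + 4² + 5² = 42
42 → 4² + 2² = 20
20 → 2² + 0² = 4
4 → 4² = 16  — 16 already appeared earlier.

16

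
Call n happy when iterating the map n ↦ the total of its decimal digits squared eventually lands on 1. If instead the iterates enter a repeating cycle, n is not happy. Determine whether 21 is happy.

not happy

21 → 2² + 1² = 5
5 → 5² = 25
25 → 2² + 5² = 29
29 → 2² + 9² = 85
85 → 8² + 5² = 89
89 → 8² + 9² = 145
145 → 1² + 4² + 5² = 42
42 → 4² + 2² = 20
20 → 2² + 0² = 4
4 → 4² = 16
16 → 1² + 6² = 37
37 → 3² + 7² = 58
58 → 5² + 8² = 89  — 89 already seen; the sequence cycles without reaching 1.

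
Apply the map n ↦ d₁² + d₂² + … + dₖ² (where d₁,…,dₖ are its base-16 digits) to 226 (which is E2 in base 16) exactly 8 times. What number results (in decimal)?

226 = (14,2)_16 → 14² + 2² = 196 + 4 = 200
200 = (12,8)_16 → 12² + 8² = 144 + 64 = 208
208 = (13,0)_16 → 13² + 0² = 169 + 0 = 169
169 = (10,9)_16 → 10² + 9² = 100 + 81 = 181
181 = (11,5)_16 → 11² + 5² = 121 + 25 = 146
146 = (9,2)_16 → 9² + 2² = 81 + 4 = 85
85 = (5,5)_16 → 5² + 5² = 25 + 25 = 50
50 = (3,2)_16 → 3² + 2² = 9 + 4 = 13

13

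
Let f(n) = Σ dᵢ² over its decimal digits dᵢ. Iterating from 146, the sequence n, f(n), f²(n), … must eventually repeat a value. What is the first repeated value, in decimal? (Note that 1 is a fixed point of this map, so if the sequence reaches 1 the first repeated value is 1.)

146 → 1² + 4² + 6² = 53
53 → 5² + 3² = 34
34 → 3² + 4² = 25
25 → 2² + 5² = 29
29 → 2² + 9² = 85
85 → 8² + 5² = 89
89 → 8² + 9² = 145
145 → 1² + 4² + 5² = 42
42 → 4² + 2² = 20
20 → 2² + 0² = 4
4 → 4² = 16
16 → 1² + 6² = 37
37 → 3² + 7² = 58
58 → 5² + 8² = 89  — 89 already appeared earlier.

89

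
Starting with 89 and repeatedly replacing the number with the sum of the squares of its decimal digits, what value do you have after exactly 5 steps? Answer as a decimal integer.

16

89 → 8² + 9² = 145
145 → 1² + 4² + 5² = 42
42 → 4² + 2² = 20
20 → 2² + 0² = 4
4 → 4² = 16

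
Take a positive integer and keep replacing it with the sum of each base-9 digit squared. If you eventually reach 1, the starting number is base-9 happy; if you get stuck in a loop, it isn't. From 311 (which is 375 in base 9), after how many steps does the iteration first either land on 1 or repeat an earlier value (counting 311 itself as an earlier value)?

311 = (3,7,5)_9 → 3² + 7² + 5² = 9 + 49 + 25 = 83
83 = (1,0,2)_9 → 1² + 0² + 2² = 1 + 0 + 4 = 5
5 = (5)_9 → 5² = 25
25 = (2,7)_9 → 2² + 7² = 4 + 49 = 53
53 = (5,8)_9 → 5² + 8² = 25 + 64 = 89
89 = (1,0,8)_9 → 1² + 0² + 8² = 1 + 0 + 64 = 65
65 = (7,2)_9 → 7² + 2² = 49 + 4 = 53  — 53 repeats.
That took 7 steps.

7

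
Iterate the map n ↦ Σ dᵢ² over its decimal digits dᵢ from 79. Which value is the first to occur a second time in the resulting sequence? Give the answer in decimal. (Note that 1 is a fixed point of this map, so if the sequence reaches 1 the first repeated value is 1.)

1

79 → 7² + 9² = 49 + 81 = 130
130 → 1² + 3² + 0² = 1 + 9 + 0 = 10
10 → 1² + 0² = 1 + 0 = 1  — reached the fixed point 1.
1 → 1, so 1 is the first repeated value.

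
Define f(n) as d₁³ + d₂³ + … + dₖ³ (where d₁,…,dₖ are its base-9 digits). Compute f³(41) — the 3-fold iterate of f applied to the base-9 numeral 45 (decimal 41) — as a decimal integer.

41 = (4,5)_9 → 4³ + 5³ = 189
189 = (2,3,0)_9 → 2³ + 3³ + 0³ = 35
35 = (3,8)_9 → 3³ + 8³ = 539

539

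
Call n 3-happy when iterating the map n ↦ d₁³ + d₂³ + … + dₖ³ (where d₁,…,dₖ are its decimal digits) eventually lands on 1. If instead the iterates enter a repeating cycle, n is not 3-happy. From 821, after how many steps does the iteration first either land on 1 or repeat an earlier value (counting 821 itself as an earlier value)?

821 → 8³ + 2³ + 1³ = 512 + 8 + 1 = 521
521 → 5³ + 2³ + 1³ = 125 + 8 + 1 = 134
134 → 1³ + 3³ + 4³ = 1 + 27 + 64 = 92
92 → 9³ + 2³ = 729 + 8 = 737
737 → 7³ + 3³ + 7³ = 343 + 27 + 343 = 713
713 → 7³ + 1³ + 3³ = 343 + 1 + 27 = 371
371 → 3³ + 7³ + 1³ = 27 + 343 + 1 = 371  — 371 repeats.
That took 7 steps.

7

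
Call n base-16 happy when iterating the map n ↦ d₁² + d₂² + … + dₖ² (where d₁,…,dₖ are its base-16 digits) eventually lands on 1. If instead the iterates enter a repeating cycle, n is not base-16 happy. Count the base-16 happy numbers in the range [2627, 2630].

2627: 2627 → 125 → 218 → 269 → 170 → 200 → 208 → 169 → 181 → 146 → 85 → 50 → 13 → 169  — not base-16 happy
2628: 2628 → 132 → 80 → 25 → 82 → 29 → 170 → 200 → 208 → 169 → 181 → 146 → 85 → 50 → 13 → 169  — not base-16 happy
2629: 2629 → 141 → 233 → 277 → 27 → 122 → 149 → 106 → 136 → 128 → 64 → 16 → 1  — base-16 happy
2630: 2630 → 152 → 145 → 82 → 29 → 170 → 200 → 208 → 169 → 181 → 146 → 85 → 50 → 13 → 169  — not base-16 happy
base-16 happy: 2629

1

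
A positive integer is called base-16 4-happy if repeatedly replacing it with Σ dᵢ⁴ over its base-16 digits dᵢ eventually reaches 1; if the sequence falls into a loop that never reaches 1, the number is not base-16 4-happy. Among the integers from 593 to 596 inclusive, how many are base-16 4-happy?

3

593: 593 → 642 → 4128 → 17 → 2 → 16 → 1  (reaches 1)
594: 594 → 657 → 6578 → 21219 → 39138 → 49089 → 86003 → 101588 → 53650 → 35139 → 10994 → 60657 → 109778 → 59314 → 55474 → 47314 → 47314  (repeats 47314)
595: 595 → 722 → 28593 → 66563 → 338 → 642 → 4128 → 17 → 2 → 16 → 1  (reaches 1)
596: 596 → 897 → 4178 → 642 → 4128 → 17 → 2 → 16 → 1  (reaches 1)
base-16 4-happy: 593, 595, 596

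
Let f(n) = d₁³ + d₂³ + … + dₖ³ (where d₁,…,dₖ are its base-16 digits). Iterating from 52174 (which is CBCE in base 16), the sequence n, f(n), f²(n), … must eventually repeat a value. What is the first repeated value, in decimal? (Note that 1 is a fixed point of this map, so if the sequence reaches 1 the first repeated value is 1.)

52174 = (12,11,12,14)_16 → 12³ + 11³ + 12³ + 14³ = 7531
7531 = (1,13,6,11)_16 → 1³ + 13³ + 6³ + 11³ = 3745
3745 = (14,10,1)_16 → 14³ + 10³ + 1³ = 3745  — 3745 already appeared earlier.

3745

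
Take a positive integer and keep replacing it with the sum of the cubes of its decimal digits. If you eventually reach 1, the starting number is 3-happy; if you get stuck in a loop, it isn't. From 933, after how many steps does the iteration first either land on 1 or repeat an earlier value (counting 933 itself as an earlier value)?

11

933 → 9³ + 3³ + 3³ = 729 + 27 + 27 = 783
783 → 7³ + 8³ + 3³ = 343 + 512 + 27 = 882
882 → 8³ + 8³ + 2³ = 512 + 512 + 8 = 1032
1032 → 1³ + 0³ + 3³ + 2³ = 1 + 0 + 27 + 8 = 36
36 → 3³ + 6³ = 27 + 216 = 243
243 → 2³ + 4³ + 3³ = 8 + 64 + 27 = 99
99 → 9³ + 9³ = 729 + 729 = 1458
1458 → 1³ + 4³ + 5³ + 8³ = 1 + 64 + 125 + 512 = 702
702 → 7³ + 0³ + 2³ = 343 + 0 + 8 = 351
351 → 3³ + 5³ + 1³ = 27 + 125 + 1 = 153
153 → 1³ + 5³ + 3³ = 1 + 125 + 27 = 153  — 153 repeats.
That took 11 steps.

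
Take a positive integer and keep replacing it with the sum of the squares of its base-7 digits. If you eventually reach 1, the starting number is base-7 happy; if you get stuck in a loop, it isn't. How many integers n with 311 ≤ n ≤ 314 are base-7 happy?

311: 311 → 49 → 1  (reaches 1)
312: 312 → 56 → 2 → 4 → 16 → 8 → 2  (repeats 2)
313: 313 → 65 → 9 → 5 → 25 → 25  (repeats 25)
314: 314 → 76 → 46 → 52 → 10 → 10  (repeats 10)
base-7 happy: 311

1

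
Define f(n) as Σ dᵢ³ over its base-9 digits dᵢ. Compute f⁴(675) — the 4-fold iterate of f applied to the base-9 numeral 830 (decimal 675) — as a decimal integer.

675 = (8,3,0)_9 → 8³ + 3³ + 0³ = 512 + 27 + 0 = 539
539 = (6,5,8)_9 → 6³ + 5³ + 8³ = 216 + 125 + 512 = 853
853 = (1,1,4,7)_9 → 1³ + 1³ + 4³ + 7³ = 1 + 1 + 64 + 343 = 409
409 = (5,0,4)_9 → 5³ + 0³ + 4³ = 125 + 0 + 64 = 189

189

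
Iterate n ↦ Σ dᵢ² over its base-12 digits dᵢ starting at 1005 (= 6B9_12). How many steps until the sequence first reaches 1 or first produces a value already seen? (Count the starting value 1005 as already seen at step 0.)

7

1005 = (6,11,9)_12 → 6² + 11² + 9² = 238
238 = (1,7,10)_12 → 1² + 7² + 10² = 150
150 = (1,0,6)_12 → 1² + 0² + 6² = 37
37 = (3,1)_12 → 3² + 1² = 10
10 = (10)_12 → 10² = 100
100 = (8,4)_12 → 8² + 4² = 80
80 = (6,8)_12 → 6² + 8² = 100  — 100 repeats.
That took 7 steps.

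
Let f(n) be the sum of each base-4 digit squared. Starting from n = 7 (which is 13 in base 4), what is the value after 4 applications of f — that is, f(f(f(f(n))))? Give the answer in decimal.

1

7 = (1,3)_4 → 1² + 3² = 1 + 9 = 10
10 = (2,2)_4 → 2² + 2² = 4 + 4 = 8
8 = (2,0)_4 → 2² + 0² = 4 + 0 = 4
4 = (1,0)_4 → 1² + 0² = 1 + 0 = 1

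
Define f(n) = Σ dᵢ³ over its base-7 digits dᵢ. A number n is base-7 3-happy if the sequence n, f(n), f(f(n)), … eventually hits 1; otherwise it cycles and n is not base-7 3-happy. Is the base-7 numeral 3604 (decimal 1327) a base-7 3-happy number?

1327 = (3,6,0,4)_7 → 3³ + 6³ + 0³ + 4³ = 307
307 = (6,1,6)_7 → 6³ + 1³ + 6³ = 433
433 = (1,1,5,6)_7 → 1³ + 1³ + 5³ + 6³ = 343
343 = (1,0,0,0)_7 → 1³ + 0³ + 0³ + 0³ = 1  — reached 1.

base-7 3-happy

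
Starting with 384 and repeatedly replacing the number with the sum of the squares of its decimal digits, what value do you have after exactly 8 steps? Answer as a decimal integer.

384 → 3² + 8² + 4² = 9 + 64 + 16 = 89
89 → 8² + 9² = 64 + 81 = 145
145 → 1² + 4² + 5² = 1 + 16 + 25 = 42
42 → 4² + 2² = 16 + 4 = 20
20 → 2² + 0² = 4 + 0 = 4
4 → 4² = 16
16 → 1² + 6² = 1 + 36 = 37
37 → 3² + 7² = 9 + 49 = 58

58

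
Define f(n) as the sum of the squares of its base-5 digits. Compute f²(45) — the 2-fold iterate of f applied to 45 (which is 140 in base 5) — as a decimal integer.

45 = (1,4,0)_5 → 1² + 4² + 0² = 1 + 16 + 0 = 17
17 = (3,2)_5 → 3² + 2² = 9 + 4 = 13

13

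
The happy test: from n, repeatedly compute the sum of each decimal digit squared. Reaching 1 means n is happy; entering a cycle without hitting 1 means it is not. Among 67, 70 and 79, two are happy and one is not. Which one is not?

67: 67 → 85 → 89 → 145 → 42 → 20 → 4 → 16 → 37 → 58 → 89  — repeats 89 (not happy)
70: 70 → 49 → 97 → 130 → 10 → 1  — reaches 1 (happy)
79: 79 → 130 → 10 → 1  — reaches 1 (happy)

67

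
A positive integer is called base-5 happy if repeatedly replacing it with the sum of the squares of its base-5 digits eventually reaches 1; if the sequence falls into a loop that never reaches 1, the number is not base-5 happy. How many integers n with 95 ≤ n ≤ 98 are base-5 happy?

1

95: 95 → 25 → 1  (reaches 1)
96: 96 → 26 → 2 → 4 → 16 → 10 → 4  (repeats 4)
97: 97 → 29 → 17 → 13 → 13  (repeats 13)
98: 98 → 34 → 18 → 18  (repeats 18)
base-5 happy: 95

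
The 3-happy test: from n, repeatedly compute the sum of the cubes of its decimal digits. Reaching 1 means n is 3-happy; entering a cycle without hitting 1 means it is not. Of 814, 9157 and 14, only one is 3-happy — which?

9157

814: 814 → 577 → 811 → 514 → 190 → 730 → 370 → 370  — repeats 370 (not 3-happy)
9157: 9157 → 1198 → 1243 → 100 → 1  — reaches 1 (3-happy)
14: 14 → 65 → 341 → 92 → 737 → 713 → 371 → 371  — repeats 371 (not 3-happy)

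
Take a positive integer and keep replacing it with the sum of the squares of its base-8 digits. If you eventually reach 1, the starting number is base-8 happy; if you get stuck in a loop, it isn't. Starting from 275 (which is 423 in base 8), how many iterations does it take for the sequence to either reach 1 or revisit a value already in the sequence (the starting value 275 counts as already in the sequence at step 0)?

275 = (4,2,3)_8 → 4² + 2² + 3² = 16 + 4 + 9 = 29
29 = (3,5)_8 → 3² + 5² = 9 + 25 = 34
34 = (4,2)_8 → 4² + 2² = 16 + 4 = 20
20 = (2,4)_8 → 2² + 4² = 4 + 16 = 20  — 20 repeats.
That took 4 steps.

4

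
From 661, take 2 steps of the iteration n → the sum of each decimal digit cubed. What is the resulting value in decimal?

118

661 → 6³ + 6³ + 1³ = 216 + 216 + 1 = 433
433 → 4³ + 3³ + 3³ = 64 + 27 + 27 = 118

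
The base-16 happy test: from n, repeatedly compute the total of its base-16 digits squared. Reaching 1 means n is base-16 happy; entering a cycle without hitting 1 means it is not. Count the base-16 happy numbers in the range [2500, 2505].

2500: 2500 → 241 → 226 → 200 → 208 → 169 → 181 → 146 → 85 → 50 → 13 → 169  — not base-16 happy
2501: 2501 → 250 → 325 → 42 → 104 → 100 → 52 → 25 → 82 → 29 → 170 → 200 → 208 → 169 → 181 → 146 → 85 → 50 → 13 → 169  — not base-16 happy
2502: 2502 → 261 → 26 → 101 → 61 → 178 → 125 → 218 → 269 → 170 → 200 → 208 → 169 → 181 → 146 → 85 → 50 → 13 → 169  — not base-16 happy
2503: 2503 → 274 → 6 → 36 → 20 → 17 → 2 → 4 → 16 → 1  — base-16 happy
2504: 2504 → 289 → 6 → 36 → 20 → 17 → 2 → 4 → 16 → 1  — base-16 happy
2505: 2505 → 306 → 14 → 196 → 160 → 100 → 52 → 25 → 82 → 29 → 170 → 200 → 208 → 169 → 181 → 146 → 85 → 50 → 13 → 169  — not base-16 happy
base-16 happy: 2503, 2504

2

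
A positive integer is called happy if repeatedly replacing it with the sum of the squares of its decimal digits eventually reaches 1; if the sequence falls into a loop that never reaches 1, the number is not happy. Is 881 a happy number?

881 → 8² + 8² + 1² = 64 + 64 + 1 = 129
129 → 1² + 2² + 9² = 1 + 4 + 81 = 86
86 → 8² + 6² = 64 + 36 = 100
100 → 1² + 0² + 0² = 1 + 0 + 0 = 1  — reached 1.

happy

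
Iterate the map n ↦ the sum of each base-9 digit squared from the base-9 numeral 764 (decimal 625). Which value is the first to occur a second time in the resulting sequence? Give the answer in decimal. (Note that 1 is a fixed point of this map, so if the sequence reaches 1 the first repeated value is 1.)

1

625 = (7,6,4)_9 → 7² + 6² + 4² = 101
101 = (1,2,2)_9 → 1² + 2² + 2² = 9
9 = (1,0)_9 → 1² + 0² = 1  — reached the fixed point 1.
1 → 1, so 1 is the first repeated value.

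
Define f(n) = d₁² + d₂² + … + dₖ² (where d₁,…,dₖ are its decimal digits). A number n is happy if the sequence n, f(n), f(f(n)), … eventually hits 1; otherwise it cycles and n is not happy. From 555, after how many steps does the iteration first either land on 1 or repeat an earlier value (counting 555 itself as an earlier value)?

555 → 5² + 5² + 5² = 25 + 25 + 25 = 75
75 → 7² + 5² = 49 + 25 = 74
74 → 7² + 4² = 49 + 16 = 65
65 → 6² + 5² = 36 + 25 = 61
61 → 6² + 1² = 36 + 1 = 37
37 → 3² + 7² = 9 + 49 = 58
58 → 5² + 8² = 25 + 64 = 89
89 → 8² + 9² = 64 + 81 = 145
145 → 1² + 4² + 5² = 1 + 16 + 25 = 42
42 → 4² + 2² = 16 + 4 = 20
20 → 2² + 0² = 4 + 0 = 4
4 → 4² = 16
16 → 1² + 6² = 1 + 36 = 37  — 37 repeats.
That took 13 steps.

13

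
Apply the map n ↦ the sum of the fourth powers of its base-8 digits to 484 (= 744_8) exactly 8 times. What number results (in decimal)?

484 = (7,4,4)_8 → 7⁴ + 4⁴ + 4⁴ = 2401 + 256 + 256 = 2913
2913 = (5,5,4,1)_8 → 5⁴ + 5⁴ + 4⁴ + 1⁴ = 625 + 625 + 256 + 1 = 1507
1507 = (2,7,4,3)_8 → 2⁴ + 7⁴ + 4⁴ + 3⁴ = 16 + 2401 + 256 + 81 = 2754
2754 = (5,3,0,2)_8 → 5⁴ + 3⁴ + 0⁴ + 2⁴ = 625 + 81 + 0 + 16 = 722
722 = (1,3,2,2)_8 → 1⁴ + 3⁴ + 2⁴ + 2⁴ = 1 + 81 + 16 + 16 = 114
114 = (1,6,2)_8 → 1⁴ + 6⁴ + 2⁴ = 1 + 1296 + 16 = 1313
1313 = (2,4,4,1)_8 → 2⁴ + 4⁴ + 4⁴ + 1⁴ = 16 + 256 + 256 + 1 = 529
529 = (1,0,2,1)_8 → 1⁴ + 0⁴ + 2⁴ + 1⁴ = 1 + 0 + 16 + 1 = 18

18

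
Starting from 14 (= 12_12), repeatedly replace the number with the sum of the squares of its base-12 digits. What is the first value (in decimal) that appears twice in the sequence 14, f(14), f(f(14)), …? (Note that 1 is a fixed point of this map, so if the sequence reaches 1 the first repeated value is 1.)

5

14 = (1,2)_12 → 1² + 2² = 1 + 4 = 5
5 = (5)_12 → 5² = 25
25 = (2,1)_12 → 2² + 1² = 4 + 1 = 5  — 5 already appeared earlier.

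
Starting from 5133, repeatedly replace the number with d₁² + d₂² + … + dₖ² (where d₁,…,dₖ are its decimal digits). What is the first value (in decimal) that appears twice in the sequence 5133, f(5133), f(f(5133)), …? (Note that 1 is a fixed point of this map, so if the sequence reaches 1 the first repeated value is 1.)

1

5133 → 5² + 1² + 3² + 3² = 25 + 1 + 9 + 9 = 44
44 → 4² + 4² = 16 + 16 = 32
32 → 3² + 2² = 9 + 4 = 13
13 → 1² + 3² = 1 + 9 = 10
10 → 1² + 0² = 1 + 0 = 1  — reached the fixed point 1.
1 → 1, so 1 is the first repeated value.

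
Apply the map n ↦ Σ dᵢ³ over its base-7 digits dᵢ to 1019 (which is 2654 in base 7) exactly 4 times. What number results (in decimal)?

1019 = (2,6,5,4)_7 → 2³ + 6³ + 5³ + 4³ = 8 + 216 + 125 + 64 = 413
413 = (1,1,3,0)_7 → 1³ + 1³ + 3³ + 0³ = 1 + 1 + 27 + 0 = 29
29 = (4,1)_7 → 4³ + 1³ = 64 + 1 = 65
65 = (1,2,2)_7 → 1³ + 2³ + 2³ = 1 + 8 + 8 = 17

17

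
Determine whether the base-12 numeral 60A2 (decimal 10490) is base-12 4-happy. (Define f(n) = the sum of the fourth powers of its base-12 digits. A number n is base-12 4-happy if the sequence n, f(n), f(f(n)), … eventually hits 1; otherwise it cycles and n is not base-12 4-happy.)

not base-12 4-happy

10490 = (6,0,10,2)_12 → 6⁴ + 0⁴ + 10⁴ + 2⁴ = 1296 + 0 + 10000 + 16 = 11312
11312 = (6,6,6,8)_12 → 6⁴ + 6⁴ + 6⁴ + 8⁴ = 1296 + 1296 + 1296 + 4096 = 7984
7984 = (4,7,5,4)_12 → 4⁴ + 7⁴ + 5⁴ + 4⁴ = 256 + 2401 + 625 + 256 = 3538
3538 = (2,0,6,10)_12 → 2⁴ + 0⁴ + 6⁴ + 10⁴ = 16 + 0 + 1296 + 10000 = 11312  — 11312 already seen; the sequence cycles without reaching 1.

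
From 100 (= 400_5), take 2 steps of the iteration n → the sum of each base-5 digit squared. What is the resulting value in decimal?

100 = (4,0,0)_5 → 4² + 0² + 0² = 16
16 = (3,1)_5 → 3² + 1² = 10

10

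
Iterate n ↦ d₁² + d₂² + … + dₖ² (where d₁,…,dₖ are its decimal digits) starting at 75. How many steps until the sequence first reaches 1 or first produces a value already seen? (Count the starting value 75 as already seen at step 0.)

75 → 7² + 5² = 49 + 25 = 74
74 → 7² + 4² = 49 + 16 = 65
65 → 6² + 5² = 36 + 25 = 61
61 → 6² + 1² = 36 + 1 = 37
37 → 3² + 7² = 9 + 49 = 58
58 → 5² + 8² = 25 + 64 = 89
89 → 8² + 9² = 64 + 81 = 145
145 → 1² + 4² + 5² = 1 + 16 + 25 = 42
42 → 4² + 2² = 16 + 4 = 20
20 → 2² + 0² = 4 + 0 = 4
4 → 4² = 16
16 → 1² + 6² = 1 + 36 = 37  — 37 repeats.
That took 12 steps.

12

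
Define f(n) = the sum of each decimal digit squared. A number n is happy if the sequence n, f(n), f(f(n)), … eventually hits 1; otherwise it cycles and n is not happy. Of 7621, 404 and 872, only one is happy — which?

7621: 7621 → 90 → 81 → 65 → 61 → 37 → 58 → 89 → 145 → 42 → 20 → 4 → 16 → 37  — repeats 37 (not happy)
404: 404 → 32 → 13 → 10 → 1  — reaches 1 (happy)
872: 872 → 117 → 51 → 26 → 40 → 16 → 37 → 58 → 89 → 145 → 42 → 20 → 4 → 16  — repeats 16 (not happy)

404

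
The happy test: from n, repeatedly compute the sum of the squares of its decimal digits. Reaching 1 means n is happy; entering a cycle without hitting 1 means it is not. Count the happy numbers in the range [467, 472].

467: 467 → 101 → 2 → 4 → 16 → 37 → 58 → 89 → 145 → 42 → 20 → 4  (repeats 4)
468: 468 → 116 → 38 → 73 → 58 → 89 → 145 → 42 → 20 → 4 → 16 → 37 → 58  (repeats 58)
469: 469 → 133 → 19 → 82 → 68 → 100 → 1  (reaches 1)
470: 470 → 65 → 61 → 37 → 58 → 89 → 145 → 42 → 20 → 4 → 16 → 37  (repeats 37)
471: 471 → 66 → 72 → 53 → 34 → 25 → 29 → 85 → 89 → 145 → 42 → 20 → 4 → 16 → 37 → 58 → 89  (repeats 89)
472: 472 → 69 → 117 → 51 → 26 → 40 → 16 → 37 → 58 → 89 → 145 → 42 → 20 → 4 → 16  (repeats 16)
happy: 469

1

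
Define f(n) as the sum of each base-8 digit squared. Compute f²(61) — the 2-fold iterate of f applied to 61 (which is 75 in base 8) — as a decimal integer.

61 = (7,5)_8 → 7² + 5² = 74
74 = (1,1,2)_8 → 1² + 1² + 2² = 6

6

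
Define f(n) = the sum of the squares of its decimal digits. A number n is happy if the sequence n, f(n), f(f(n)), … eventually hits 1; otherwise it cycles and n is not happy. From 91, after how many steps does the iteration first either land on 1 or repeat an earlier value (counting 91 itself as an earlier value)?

91 → 9² + 1² = 82
82 → 8² + 2² = 68
68 → 6² + 8² = 100
100 → 1² + 0² + 0² = 1  — reached 1.
That took 4 steps.

4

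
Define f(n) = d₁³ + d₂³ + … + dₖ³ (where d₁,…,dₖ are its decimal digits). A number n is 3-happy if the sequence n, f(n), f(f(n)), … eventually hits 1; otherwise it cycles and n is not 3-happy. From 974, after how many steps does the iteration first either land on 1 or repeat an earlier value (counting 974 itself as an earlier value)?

6

974 → 9³ + 7³ + 4³ = 729 + 343 + 64 = 1136
1136 → 1³ + 1³ + 3³ + 6³ = 1 + 1 + 27 + 216 = 245
245 → 2³ + 4³ + 5³ = 8 + 64 + 125 = 197
197 → 1³ + 9³ + 7³ = 1 + 729 + 343 = 1073
1073 → 1³ + 0³ + 7³ + 3³ = 1 + 0 + 343 + 27 = 371
371 → 3³ + 7³ + 1³ = 27 + 343 + 1 = 371  — 371 repeats.
That took 6 steps.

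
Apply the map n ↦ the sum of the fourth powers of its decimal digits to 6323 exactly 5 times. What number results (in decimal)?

6323 → 6⁴ + 3⁴ + 2⁴ + 3⁴ = 1474
1474 → 1⁴ + 4⁴ + 7⁴ + 4⁴ = 2914
2914 → 2⁴ + 9⁴ + 1⁴ + 4⁴ = 6834
6834 → 6⁴ + 8⁴ + 3⁴ + 4⁴ = 5729
5729 → 5⁴ + 7⁴ + 2⁴ + 9⁴ = 9603

9603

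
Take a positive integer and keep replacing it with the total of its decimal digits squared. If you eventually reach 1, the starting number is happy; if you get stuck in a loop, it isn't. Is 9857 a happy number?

happy

9857 → 9² + 8² + 5² + 7² = 81 + 64 + 25 + 49 = 219
219 → 2² + 1² + 9² = 4 + 1 + 81 = 86
86 → 8² + 6² = 64 + 36 = 100
100 → 1² + 0² + 0² = 1 + 0 + 0 = 1  — reached 1.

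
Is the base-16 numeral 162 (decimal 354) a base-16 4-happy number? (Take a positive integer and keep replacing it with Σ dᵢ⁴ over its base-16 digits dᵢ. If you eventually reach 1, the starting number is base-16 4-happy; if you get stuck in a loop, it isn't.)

base-16 4-happy

354 = (1,6,2)_16 → 1⁴ + 6⁴ + 2⁴ = 1313
1313 = (5,2,1)_16 → 5⁴ + 2⁴ + 1⁴ = 642
642 = (2,8,2)_16 → 2⁴ + 8⁴ + 2⁴ = 4128
4128 = (1,0,2,0)_16 → 1⁴ + 0⁴ + 2⁴ + 0⁴ = 17
17 = (1,1)_16 → 1⁴ + 1⁴ = 2
2 = (2)_16 → 2⁴ = 16
16 = (1,0)_16 → 1⁴ + 0⁴ = 1  — reached 1.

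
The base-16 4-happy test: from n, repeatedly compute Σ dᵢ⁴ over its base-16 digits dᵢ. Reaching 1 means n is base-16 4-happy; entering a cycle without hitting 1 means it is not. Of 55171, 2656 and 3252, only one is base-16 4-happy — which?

2656

55171: 55171 → 35139 → 10994 → 60657 → 109778 → 59314 → 55474 → 47314 → 47314  — repeats 47314 (not base-16 4-happy)
2656: 2656 → 11296 → 20768 → 642 → 4128 → 17 → 2 → 16 → 1  — reaches 1 (base-16 4-happy)
3252: 3252 → 35633 → 18819 → 10994 → 60657 → 109778 → 59314 → 55474 → 47314 → 47314  — repeats 47314 (not base-16 4-happy)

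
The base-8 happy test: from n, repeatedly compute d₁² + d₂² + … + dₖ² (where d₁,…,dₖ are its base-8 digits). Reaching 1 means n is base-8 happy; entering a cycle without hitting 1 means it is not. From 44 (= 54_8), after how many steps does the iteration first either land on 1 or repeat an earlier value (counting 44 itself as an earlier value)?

44 = (5,4)_8 → 5² + 4² = 25 + 16 = 41
41 = (5,1)_8 → 5² + 1² = 25 + 1 = 26
26 = (3,2)_8 → 3² + 2² = 9 + 4 = 13
13 = (1,5)_8 → 1² + 5² = 1 + 25 = 26  — 26 repeats.
That took 4 steps.

4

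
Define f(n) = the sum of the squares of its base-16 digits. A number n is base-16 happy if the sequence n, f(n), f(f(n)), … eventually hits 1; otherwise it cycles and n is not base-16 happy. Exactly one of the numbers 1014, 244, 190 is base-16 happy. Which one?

190

1014: 1014 → 270 → 197 → 169 → 181 → 146 → 85 → 50 → 13 → 169  — repeats 169 (not base-16 happy)
244: 244 → 241 → 226 → 200 → 208 → 169 → 181 → 146 → 85 → 50 → 13 → 169  — repeats 169 (not base-16 happy)
190: 190 → 317 → 179 → 130 → 68 → 32 → 4 → 16 → 1  — reaches 1 (base-16 happy)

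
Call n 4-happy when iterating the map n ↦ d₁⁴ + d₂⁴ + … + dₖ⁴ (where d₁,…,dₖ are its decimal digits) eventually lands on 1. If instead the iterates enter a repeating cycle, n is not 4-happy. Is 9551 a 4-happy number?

not 4-happy

9551 → 9⁴ + 5⁴ + 5⁴ + 1⁴ = 6561 + 625 + 625 + 1 = 7812
7812 → 7⁴ + 8⁴ + 1⁴ + 2⁴ = 2401 + 4096 + 1 + 16 = 6514
6514 → 6⁴ + 5⁴ + 1⁴ + 4⁴ = 1296 + 625 + 1 + 256 = 2178
2178 → 2⁴ + 1⁴ + 7⁴ + 8⁴ = 16 + 1 + 2401 + 4096 = 6514  — 6514 already seen; the sequence cycles without reaching 1.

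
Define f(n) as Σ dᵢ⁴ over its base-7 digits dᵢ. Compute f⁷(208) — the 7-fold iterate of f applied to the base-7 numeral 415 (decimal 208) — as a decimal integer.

208 = (4,1,5)_7 → 4⁴ + 1⁴ + 5⁴ = 256 + 1 + 625 = 882
882 = (2,4,0,0)_7 → 2⁴ + 4⁴ + 0⁴ + 0⁴ = 16 + 256 + 0 + 0 = 272
272 = (5,3,6)_7 → 5⁴ + 3⁴ + 6⁴ = 625 + 81 + 1296 = 2002
2002 = (5,5,6,0)_7 → 5⁴ + 5⁴ + 6⁴ + 0⁴ = 625 + 625 + 1296 + 0 = 2546
2546 = (1,0,2,6,5)_7 → 1⁴ + 0⁴ + 2⁴ + 6⁴ + 5⁴ = 1 + 0 + 16 + 1296 + 625 = 1938
1938 = (5,4,3,6)_7 → 5⁴ + 4⁴ + 3⁴ + 6⁴ = 625 + 256 + 81 + 1296 = 2258
2258 = (6,4,0,4)_7 → 6⁴ + 4⁴ + 0⁴ + 4⁴ = 1296 + 256 + 0 + 256 = 1808

1808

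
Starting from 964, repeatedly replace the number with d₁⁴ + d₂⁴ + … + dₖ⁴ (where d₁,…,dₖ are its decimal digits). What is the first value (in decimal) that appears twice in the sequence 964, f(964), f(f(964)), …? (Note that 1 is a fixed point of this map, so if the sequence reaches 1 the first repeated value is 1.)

4179

964 → 9⁴ + 6⁴ + 4⁴ = 6561 + 1296 + 256 = 8113
8113 → 8⁴ + 1⁴ + 1⁴ + 3⁴ = 4096 + 1 + 1 + 81 = 4179
4179 → 4⁴ + 1⁴ + 7⁴ + 9⁴ = 256 + 1 + 2401 + 6561 = 9219
9219 → 9⁴ + 2⁴ + 1⁴ + 9⁴ = 6561 + 16 + 1 + 6561 = 13139
13139 → 1⁴ + 3⁴ + 1⁴ + 3⁴ + 9⁴ = 1 + 81 + 1 + 81 + 6561 = 6725
6725 → 6⁴ + 7⁴ + 2⁴ + 5⁴ = 1296 + 2401 + 16 + 625 = 4338
4338 → 4⁴ + 3⁴ + 3⁴ + 8⁴ = 256 + 81 + 81 + 4096 = 4514
4514 → 4⁴ + 5⁴ + 1⁴ + 4⁴ = 256 + 625 + 1 + 256 = 1138
1138 → 1⁴ + 1⁴ + 3⁴ + 8⁴ = 1 + 1 + 81 + 4096 = 4179  — 4179 already appeared earlier.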